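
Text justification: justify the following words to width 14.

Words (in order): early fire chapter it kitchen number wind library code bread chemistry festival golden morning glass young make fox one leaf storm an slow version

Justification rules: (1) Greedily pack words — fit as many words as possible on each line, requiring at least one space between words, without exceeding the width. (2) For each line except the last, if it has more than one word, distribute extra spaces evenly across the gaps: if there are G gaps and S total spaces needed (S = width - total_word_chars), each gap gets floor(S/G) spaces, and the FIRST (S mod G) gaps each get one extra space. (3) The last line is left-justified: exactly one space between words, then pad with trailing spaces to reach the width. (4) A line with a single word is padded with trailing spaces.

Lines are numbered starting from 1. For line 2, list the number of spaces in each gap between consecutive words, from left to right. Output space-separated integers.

Answer: 5

Derivation:
Line 1: ['early', 'fire'] (min_width=10, slack=4)
Line 2: ['chapter', 'it'] (min_width=10, slack=4)
Line 3: ['kitchen', 'number'] (min_width=14, slack=0)
Line 4: ['wind', 'library'] (min_width=12, slack=2)
Line 5: ['code', 'bread'] (min_width=10, slack=4)
Line 6: ['chemistry'] (min_width=9, slack=5)
Line 7: ['festival'] (min_width=8, slack=6)
Line 8: ['golden', 'morning'] (min_width=14, slack=0)
Line 9: ['glass', 'young'] (min_width=11, slack=3)
Line 10: ['make', 'fox', 'one'] (min_width=12, slack=2)
Line 11: ['leaf', 'storm', 'an'] (min_width=13, slack=1)
Line 12: ['slow', 'version'] (min_width=12, slack=2)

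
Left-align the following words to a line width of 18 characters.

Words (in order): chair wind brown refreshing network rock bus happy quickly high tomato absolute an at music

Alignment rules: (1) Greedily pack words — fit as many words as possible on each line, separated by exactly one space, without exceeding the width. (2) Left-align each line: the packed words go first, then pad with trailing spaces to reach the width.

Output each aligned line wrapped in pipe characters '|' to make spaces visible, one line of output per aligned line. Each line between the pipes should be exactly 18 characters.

Answer: |chair wind brown  |
|refreshing network|
|rock bus happy    |
|quickly high      |
|tomato absolute an|
|at music          |

Derivation:
Line 1: ['chair', 'wind', 'brown'] (min_width=16, slack=2)
Line 2: ['refreshing', 'network'] (min_width=18, slack=0)
Line 3: ['rock', 'bus', 'happy'] (min_width=14, slack=4)
Line 4: ['quickly', 'high'] (min_width=12, slack=6)
Line 5: ['tomato', 'absolute', 'an'] (min_width=18, slack=0)
Line 6: ['at', 'music'] (min_width=8, slack=10)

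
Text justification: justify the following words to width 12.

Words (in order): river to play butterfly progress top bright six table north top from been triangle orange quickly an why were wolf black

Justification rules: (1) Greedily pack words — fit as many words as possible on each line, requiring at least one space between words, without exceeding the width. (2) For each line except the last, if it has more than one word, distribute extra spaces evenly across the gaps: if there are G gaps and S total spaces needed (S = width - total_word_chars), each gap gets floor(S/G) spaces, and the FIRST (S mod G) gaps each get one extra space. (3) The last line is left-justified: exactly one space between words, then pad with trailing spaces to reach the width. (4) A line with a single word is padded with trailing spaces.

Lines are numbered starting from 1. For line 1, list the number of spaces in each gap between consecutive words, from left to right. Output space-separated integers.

Line 1: ['river', 'to'] (min_width=8, slack=4)
Line 2: ['play'] (min_width=4, slack=8)
Line 3: ['butterfly'] (min_width=9, slack=3)
Line 4: ['progress', 'top'] (min_width=12, slack=0)
Line 5: ['bright', 'six'] (min_width=10, slack=2)
Line 6: ['table', 'north'] (min_width=11, slack=1)
Line 7: ['top', 'from'] (min_width=8, slack=4)
Line 8: ['been'] (min_width=4, slack=8)
Line 9: ['triangle'] (min_width=8, slack=4)
Line 10: ['orange'] (min_width=6, slack=6)
Line 11: ['quickly', 'an'] (min_width=10, slack=2)
Line 12: ['why', 'were'] (min_width=8, slack=4)
Line 13: ['wolf', 'black'] (min_width=10, slack=2)

Answer: 5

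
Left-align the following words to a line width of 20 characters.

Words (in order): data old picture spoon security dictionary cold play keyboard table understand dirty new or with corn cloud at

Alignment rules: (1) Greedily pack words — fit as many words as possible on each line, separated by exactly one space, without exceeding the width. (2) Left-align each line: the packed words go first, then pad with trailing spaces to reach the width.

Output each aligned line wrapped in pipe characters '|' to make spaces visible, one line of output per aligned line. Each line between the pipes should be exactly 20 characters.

Line 1: ['data', 'old', 'picture'] (min_width=16, slack=4)
Line 2: ['spoon', 'security'] (min_width=14, slack=6)
Line 3: ['dictionary', 'cold', 'play'] (min_width=20, slack=0)
Line 4: ['keyboard', 'table'] (min_width=14, slack=6)
Line 5: ['understand', 'dirty', 'new'] (min_width=20, slack=0)
Line 6: ['or', 'with', 'corn', 'cloud'] (min_width=18, slack=2)
Line 7: ['at'] (min_width=2, slack=18)

Answer: |data old picture    |
|spoon security      |
|dictionary cold play|
|keyboard table      |
|understand dirty new|
|or with corn cloud  |
|at                  |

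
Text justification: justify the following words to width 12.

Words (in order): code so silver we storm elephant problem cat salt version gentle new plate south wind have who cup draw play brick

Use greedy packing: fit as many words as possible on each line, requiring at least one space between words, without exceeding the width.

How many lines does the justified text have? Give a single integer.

Line 1: ['code', 'so'] (min_width=7, slack=5)
Line 2: ['silver', 'we'] (min_width=9, slack=3)
Line 3: ['storm'] (min_width=5, slack=7)
Line 4: ['elephant'] (min_width=8, slack=4)
Line 5: ['problem', 'cat'] (min_width=11, slack=1)
Line 6: ['salt', 'version'] (min_width=12, slack=0)
Line 7: ['gentle', 'new'] (min_width=10, slack=2)
Line 8: ['plate', 'south'] (min_width=11, slack=1)
Line 9: ['wind', 'have'] (min_width=9, slack=3)
Line 10: ['who', 'cup', 'draw'] (min_width=12, slack=0)
Line 11: ['play', 'brick'] (min_width=10, slack=2)
Total lines: 11

Answer: 11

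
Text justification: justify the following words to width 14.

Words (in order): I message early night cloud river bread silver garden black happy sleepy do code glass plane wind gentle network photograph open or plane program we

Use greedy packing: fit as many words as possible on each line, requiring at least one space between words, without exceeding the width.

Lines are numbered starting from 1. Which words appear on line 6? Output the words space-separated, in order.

Answer: happy sleepy

Derivation:
Line 1: ['I', 'message'] (min_width=9, slack=5)
Line 2: ['early', 'night'] (min_width=11, slack=3)
Line 3: ['cloud', 'river'] (min_width=11, slack=3)
Line 4: ['bread', 'silver'] (min_width=12, slack=2)
Line 5: ['garden', 'black'] (min_width=12, slack=2)
Line 6: ['happy', 'sleepy'] (min_width=12, slack=2)
Line 7: ['do', 'code', 'glass'] (min_width=13, slack=1)
Line 8: ['plane', 'wind'] (min_width=10, slack=4)
Line 9: ['gentle', 'network'] (min_width=14, slack=0)
Line 10: ['photograph'] (min_width=10, slack=4)
Line 11: ['open', 'or', 'plane'] (min_width=13, slack=1)
Line 12: ['program', 'we'] (min_width=10, slack=4)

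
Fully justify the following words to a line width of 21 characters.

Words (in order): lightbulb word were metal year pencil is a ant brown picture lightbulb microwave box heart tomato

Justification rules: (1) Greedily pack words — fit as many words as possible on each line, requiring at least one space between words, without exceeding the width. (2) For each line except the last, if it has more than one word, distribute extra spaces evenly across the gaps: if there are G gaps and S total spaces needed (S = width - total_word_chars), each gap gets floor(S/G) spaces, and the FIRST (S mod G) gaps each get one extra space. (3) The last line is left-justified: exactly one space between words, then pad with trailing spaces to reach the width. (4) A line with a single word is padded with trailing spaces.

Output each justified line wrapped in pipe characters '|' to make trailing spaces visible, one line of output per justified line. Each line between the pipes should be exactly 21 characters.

Answer: |lightbulb  word  were|
|metal  year pencil is|
|a  ant  brown picture|
|lightbulb   microwave|
|box heart tomato     |

Derivation:
Line 1: ['lightbulb', 'word', 'were'] (min_width=19, slack=2)
Line 2: ['metal', 'year', 'pencil', 'is'] (min_width=20, slack=1)
Line 3: ['a', 'ant', 'brown', 'picture'] (min_width=19, slack=2)
Line 4: ['lightbulb', 'microwave'] (min_width=19, slack=2)
Line 5: ['box', 'heart', 'tomato'] (min_width=16, slack=5)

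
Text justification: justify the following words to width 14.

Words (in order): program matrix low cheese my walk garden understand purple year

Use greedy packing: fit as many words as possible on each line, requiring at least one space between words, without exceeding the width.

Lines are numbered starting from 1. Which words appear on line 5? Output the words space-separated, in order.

Line 1: ['program', 'matrix'] (min_width=14, slack=0)
Line 2: ['low', 'cheese', 'my'] (min_width=13, slack=1)
Line 3: ['walk', 'garden'] (min_width=11, slack=3)
Line 4: ['understand'] (min_width=10, slack=4)
Line 5: ['purple', 'year'] (min_width=11, slack=3)

Answer: purple year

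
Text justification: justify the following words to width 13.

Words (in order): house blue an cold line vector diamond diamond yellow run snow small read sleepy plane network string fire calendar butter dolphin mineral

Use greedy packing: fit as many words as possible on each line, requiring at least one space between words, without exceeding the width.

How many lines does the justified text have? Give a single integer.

Line 1: ['house', 'blue', 'an'] (min_width=13, slack=0)
Line 2: ['cold', 'line'] (min_width=9, slack=4)
Line 3: ['vector'] (min_width=6, slack=7)
Line 4: ['diamond'] (min_width=7, slack=6)
Line 5: ['diamond'] (min_width=7, slack=6)
Line 6: ['yellow', 'run'] (min_width=10, slack=3)
Line 7: ['snow', 'small'] (min_width=10, slack=3)
Line 8: ['read', 'sleepy'] (min_width=11, slack=2)
Line 9: ['plane', 'network'] (min_width=13, slack=0)
Line 10: ['string', 'fire'] (min_width=11, slack=2)
Line 11: ['calendar'] (min_width=8, slack=5)
Line 12: ['butter'] (min_width=6, slack=7)
Line 13: ['dolphin'] (min_width=7, slack=6)
Line 14: ['mineral'] (min_width=7, slack=6)
Total lines: 14

Answer: 14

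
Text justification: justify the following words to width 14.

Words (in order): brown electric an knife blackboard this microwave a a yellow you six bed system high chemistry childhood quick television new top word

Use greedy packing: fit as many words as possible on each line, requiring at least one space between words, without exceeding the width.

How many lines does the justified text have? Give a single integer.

Line 1: ['brown', 'electric'] (min_width=14, slack=0)
Line 2: ['an', 'knife'] (min_width=8, slack=6)
Line 3: ['blackboard'] (min_width=10, slack=4)
Line 4: ['this', 'microwave'] (min_width=14, slack=0)
Line 5: ['a', 'a', 'yellow', 'you'] (min_width=14, slack=0)
Line 6: ['six', 'bed', 'system'] (min_width=14, slack=0)
Line 7: ['high', 'chemistry'] (min_width=14, slack=0)
Line 8: ['childhood'] (min_width=9, slack=5)
Line 9: ['quick'] (min_width=5, slack=9)
Line 10: ['television', 'new'] (min_width=14, slack=0)
Line 11: ['top', 'word'] (min_width=8, slack=6)
Total lines: 11

Answer: 11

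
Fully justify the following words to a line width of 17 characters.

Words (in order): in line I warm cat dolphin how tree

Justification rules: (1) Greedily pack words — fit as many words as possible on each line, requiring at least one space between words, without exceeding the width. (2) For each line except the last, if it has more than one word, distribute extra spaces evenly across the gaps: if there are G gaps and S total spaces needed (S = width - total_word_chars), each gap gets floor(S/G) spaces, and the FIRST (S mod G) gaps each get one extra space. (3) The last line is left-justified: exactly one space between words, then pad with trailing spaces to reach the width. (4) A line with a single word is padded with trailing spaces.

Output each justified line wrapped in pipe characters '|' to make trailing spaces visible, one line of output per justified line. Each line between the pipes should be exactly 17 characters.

Answer: |in  line  I  warm|
|cat  dolphin  how|
|tree             |

Derivation:
Line 1: ['in', 'line', 'I', 'warm'] (min_width=14, slack=3)
Line 2: ['cat', 'dolphin', 'how'] (min_width=15, slack=2)
Line 3: ['tree'] (min_width=4, slack=13)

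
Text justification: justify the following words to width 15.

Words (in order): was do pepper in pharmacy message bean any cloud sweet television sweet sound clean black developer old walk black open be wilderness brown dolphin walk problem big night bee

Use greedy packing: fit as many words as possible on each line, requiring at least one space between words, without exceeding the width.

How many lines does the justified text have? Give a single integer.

Line 1: ['was', 'do', 'pepper'] (min_width=13, slack=2)
Line 2: ['in', 'pharmacy'] (min_width=11, slack=4)
Line 3: ['message', 'bean'] (min_width=12, slack=3)
Line 4: ['any', 'cloud', 'sweet'] (min_width=15, slack=0)
Line 5: ['television'] (min_width=10, slack=5)
Line 6: ['sweet', 'sound'] (min_width=11, slack=4)
Line 7: ['clean', 'black'] (min_width=11, slack=4)
Line 8: ['developer', 'old'] (min_width=13, slack=2)
Line 9: ['walk', 'black', 'open'] (min_width=15, slack=0)
Line 10: ['be', 'wilderness'] (min_width=13, slack=2)
Line 11: ['brown', 'dolphin'] (min_width=13, slack=2)
Line 12: ['walk', 'problem'] (min_width=12, slack=3)
Line 13: ['big', 'night', 'bee'] (min_width=13, slack=2)
Total lines: 13

Answer: 13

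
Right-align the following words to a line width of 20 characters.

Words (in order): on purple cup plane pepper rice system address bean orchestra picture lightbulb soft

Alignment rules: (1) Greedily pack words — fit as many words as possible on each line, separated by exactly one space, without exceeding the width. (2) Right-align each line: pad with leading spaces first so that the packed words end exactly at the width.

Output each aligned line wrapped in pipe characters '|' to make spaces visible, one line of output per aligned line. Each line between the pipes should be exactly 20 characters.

Line 1: ['on', 'purple', 'cup', 'plane'] (min_width=19, slack=1)
Line 2: ['pepper', 'rice', 'system'] (min_width=18, slack=2)
Line 3: ['address', 'bean'] (min_width=12, slack=8)
Line 4: ['orchestra', 'picture'] (min_width=17, slack=3)
Line 5: ['lightbulb', 'soft'] (min_width=14, slack=6)

Answer: | on purple cup plane|
|  pepper rice system|
|        address bean|
|   orchestra picture|
|      lightbulb soft|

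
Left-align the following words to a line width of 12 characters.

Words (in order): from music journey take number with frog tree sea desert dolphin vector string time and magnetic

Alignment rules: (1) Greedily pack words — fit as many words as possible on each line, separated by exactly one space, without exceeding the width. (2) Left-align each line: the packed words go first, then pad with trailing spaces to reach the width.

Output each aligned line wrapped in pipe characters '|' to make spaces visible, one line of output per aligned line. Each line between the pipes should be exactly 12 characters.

Line 1: ['from', 'music'] (min_width=10, slack=2)
Line 2: ['journey', 'take'] (min_width=12, slack=0)
Line 3: ['number', 'with'] (min_width=11, slack=1)
Line 4: ['frog', 'tree'] (min_width=9, slack=3)
Line 5: ['sea', 'desert'] (min_width=10, slack=2)
Line 6: ['dolphin'] (min_width=7, slack=5)
Line 7: ['vector'] (min_width=6, slack=6)
Line 8: ['string', 'time'] (min_width=11, slack=1)
Line 9: ['and', 'magnetic'] (min_width=12, slack=0)

Answer: |from music  |
|journey take|
|number with |
|frog tree   |
|sea desert  |
|dolphin     |
|vector      |
|string time |
|and magnetic|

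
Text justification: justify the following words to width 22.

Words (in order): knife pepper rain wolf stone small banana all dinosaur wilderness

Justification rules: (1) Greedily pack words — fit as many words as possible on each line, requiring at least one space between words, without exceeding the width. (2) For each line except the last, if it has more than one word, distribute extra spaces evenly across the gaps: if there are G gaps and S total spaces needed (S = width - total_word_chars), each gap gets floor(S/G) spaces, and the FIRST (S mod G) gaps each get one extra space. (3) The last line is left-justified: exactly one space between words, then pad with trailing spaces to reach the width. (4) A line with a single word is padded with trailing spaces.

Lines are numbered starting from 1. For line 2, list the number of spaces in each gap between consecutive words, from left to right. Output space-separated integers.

Line 1: ['knife', 'pepper', 'rain', 'wolf'] (min_width=22, slack=0)
Line 2: ['stone', 'small', 'banana', 'all'] (min_width=22, slack=0)
Line 3: ['dinosaur', 'wilderness'] (min_width=19, slack=3)

Answer: 1 1 1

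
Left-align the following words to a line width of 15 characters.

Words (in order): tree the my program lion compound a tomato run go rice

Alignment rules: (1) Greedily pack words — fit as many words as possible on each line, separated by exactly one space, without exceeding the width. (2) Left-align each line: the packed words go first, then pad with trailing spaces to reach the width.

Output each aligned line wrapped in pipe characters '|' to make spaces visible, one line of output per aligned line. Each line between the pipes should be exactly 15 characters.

Answer: |tree the my    |
|program lion   |
|compound a     |
|tomato run go  |
|rice           |

Derivation:
Line 1: ['tree', 'the', 'my'] (min_width=11, slack=4)
Line 2: ['program', 'lion'] (min_width=12, slack=3)
Line 3: ['compound', 'a'] (min_width=10, slack=5)
Line 4: ['tomato', 'run', 'go'] (min_width=13, slack=2)
Line 5: ['rice'] (min_width=4, slack=11)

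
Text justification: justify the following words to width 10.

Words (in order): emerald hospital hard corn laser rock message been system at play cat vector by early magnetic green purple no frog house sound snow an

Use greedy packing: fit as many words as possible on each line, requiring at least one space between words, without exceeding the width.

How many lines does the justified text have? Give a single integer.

Answer: 16

Derivation:
Line 1: ['emerald'] (min_width=7, slack=3)
Line 2: ['hospital'] (min_width=8, slack=2)
Line 3: ['hard', 'corn'] (min_width=9, slack=1)
Line 4: ['laser', 'rock'] (min_width=10, slack=0)
Line 5: ['message'] (min_width=7, slack=3)
Line 6: ['been'] (min_width=4, slack=6)
Line 7: ['system', 'at'] (min_width=9, slack=1)
Line 8: ['play', 'cat'] (min_width=8, slack=2)
Line 9: ['vector', 'by'] (min_width=9, slack=1)
Line 10: ['early'] (min_width=5, slack=5)
Line 11: ['magnetic'] (min_width=8, slack=2)
Line 12: ['green'] (min_width=5, slack=5)
Line 13: ['purple', 'no'] (min_width=9, slack=1)
Line 14: ['frog', 'house'] (min_width=10, slack=0)
Line 15: ['sound', 'snow'] (min_width=10, slack=0)
Line 16: ['an'] (min_width=2, slack=8)
Total lines: 16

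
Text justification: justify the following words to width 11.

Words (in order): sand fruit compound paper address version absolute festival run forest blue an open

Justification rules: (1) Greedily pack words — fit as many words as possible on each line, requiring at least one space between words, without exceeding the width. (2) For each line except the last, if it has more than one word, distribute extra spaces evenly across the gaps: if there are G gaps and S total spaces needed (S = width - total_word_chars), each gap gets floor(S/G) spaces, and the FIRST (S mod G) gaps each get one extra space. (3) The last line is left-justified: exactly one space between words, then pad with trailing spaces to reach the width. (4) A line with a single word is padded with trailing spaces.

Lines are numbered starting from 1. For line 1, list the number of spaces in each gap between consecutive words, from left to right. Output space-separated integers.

Line 1: ['sand', 'fruit'] (min_width=10, slack=1)
Line 2: ['compound'] (min_width=8, slack=3)
Line 3: ['paper'] (min_width=5, slack=6)
Line 4: ['address'] (min_width=7, slack=4)
Line 5: ['version'] (min_width=7, slack=4)
Line 6: ['absolute'] (min_width=8, slack=3)
Line 7: ['festival'] (min_width=8, slack=3)
Line 8: ['run', 'forest'] (min_width=10, slack=1)
Line 9: ['blue', 'an'] (min_width=7, slack=4)
Line 10: ['open'] (min_width=4, slack=7)

Answer: 2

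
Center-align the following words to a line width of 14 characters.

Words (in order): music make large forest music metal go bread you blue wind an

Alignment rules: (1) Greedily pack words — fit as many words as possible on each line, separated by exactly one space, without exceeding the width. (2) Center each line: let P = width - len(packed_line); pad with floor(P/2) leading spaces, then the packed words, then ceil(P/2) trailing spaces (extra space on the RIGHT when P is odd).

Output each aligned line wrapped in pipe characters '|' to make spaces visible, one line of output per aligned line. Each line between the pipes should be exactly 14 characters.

Answer: |  music make  |
| large forest |
|music metal go|
|bread you blue|
|   wind an    |

Derivation:
Line 1: ['music', 'make'] (min_width=10, slack=4)
Line 2: ['large', 'forest'] (min_width=12, slack=2)
Line 3: ['music', 'metal', 'go'] (min_width=14, slack=0)
Line 4: ['bread', 'you', 'blue'] (min_width=14, slack=0)
Line 5: ['wind', 'an'] (min_width=7, slack=7)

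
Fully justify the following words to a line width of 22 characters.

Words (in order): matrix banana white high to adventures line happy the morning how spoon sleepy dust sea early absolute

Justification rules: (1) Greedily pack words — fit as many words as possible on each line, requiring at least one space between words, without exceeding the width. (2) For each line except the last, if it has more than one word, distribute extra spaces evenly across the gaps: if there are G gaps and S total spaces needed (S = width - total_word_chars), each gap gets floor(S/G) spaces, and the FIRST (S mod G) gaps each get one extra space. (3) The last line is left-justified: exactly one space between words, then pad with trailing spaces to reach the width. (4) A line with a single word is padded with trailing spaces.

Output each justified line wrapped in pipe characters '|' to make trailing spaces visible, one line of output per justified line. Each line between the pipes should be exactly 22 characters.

Answer: |matrix   banana  white|
|high   to   adventures|
|line happy the morning|
|how  spoon sleepy dust|
|sea early absolute    |

Derivation:
Line 1: ['matrix', 'banana', 'white'] (min_width=19, slack=3)
Line 2: ['high', 'to', 'adventures'] (min_width=18, slack=4)
Line 3: ['line', 'happy', 'the', 'morning'] (min_width=22, slack=0)
Line 4: ['how', 'spoon', 'sleepy', 'dust'] (min_width=21, slack=1)
Line 5: ['sea', 'early', 'absolute'] (min_width=18, slack=4)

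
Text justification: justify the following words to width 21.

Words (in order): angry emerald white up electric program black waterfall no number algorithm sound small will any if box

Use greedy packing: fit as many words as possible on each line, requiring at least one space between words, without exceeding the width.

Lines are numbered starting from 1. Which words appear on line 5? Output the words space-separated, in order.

Line 1: ['angry', 'emerald', 'white'] (min_width=19, slack=2)
Line 2: ['up', 'electric', 'program'] (min_width=19, slack=2)
Line 3: ['black', 'waterfall', 'no'] (min_width=18, slack=3)
Line 4: ['number', 'algorithm'] (min_width=16, slack=5)
Line 5: ['sound', 'small', 'will', 'any'] (min_width=20, slack=1)
Line 6: ['if', 'box'] (min_width=6, slack=15)

Answer: sound small will any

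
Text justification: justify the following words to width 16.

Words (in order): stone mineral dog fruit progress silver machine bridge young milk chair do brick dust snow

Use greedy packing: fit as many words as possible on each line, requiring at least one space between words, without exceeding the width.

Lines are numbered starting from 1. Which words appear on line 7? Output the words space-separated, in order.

Answer: snow

Derivation:
Line 1: ['stone', 'mineral'] (min_width=13, slack=3)
Line 2: ['dog', 'fruit'] (min_width=9, slack=7)
Line 3: ['progress', 'silver'] (min_width=15, slack=1)
Line 4: ['machine', 'bridge'] (min_width=14, slack=2)
Line 5: ['young', 'milk', 'chair'] (min_width=16, slack=0)
Line 6: ['do', 'brick', 'dust'] (min_width=13, slack=3)
Line 7: ['snow'] (min_width=4, slack=12)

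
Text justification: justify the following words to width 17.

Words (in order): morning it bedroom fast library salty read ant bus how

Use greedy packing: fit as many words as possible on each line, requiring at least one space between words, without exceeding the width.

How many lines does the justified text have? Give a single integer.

Line 1: ['morning', 'it'] (min_width=10, slack=7)
Line 2: ['bedroom', 'fast'] (min_width=12, slack=5)
Line 3: ['library', 'salty'] (min_width=13, slack=4)
Line 4: ['read', 'ant', 'bus', 'how'] (min_width=16, slack=1)
Total lines: 4

Answer: 4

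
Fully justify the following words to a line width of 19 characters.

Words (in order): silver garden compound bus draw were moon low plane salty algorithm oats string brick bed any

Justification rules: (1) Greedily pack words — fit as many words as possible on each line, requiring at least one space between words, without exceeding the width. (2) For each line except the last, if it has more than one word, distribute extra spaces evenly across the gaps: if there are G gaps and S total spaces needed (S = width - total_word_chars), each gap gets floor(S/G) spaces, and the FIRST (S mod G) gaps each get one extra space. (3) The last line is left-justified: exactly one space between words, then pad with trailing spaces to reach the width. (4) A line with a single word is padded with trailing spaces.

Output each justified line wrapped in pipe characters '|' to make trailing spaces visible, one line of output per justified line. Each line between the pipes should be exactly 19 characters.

Answer: |silver       garden|
|compound  bus  draw|
|were moon low plane|
|salty     algorithm|
|oats  string  brick|
|bed any            |

Derivation:
Line 1: ['silver', 'garden'] (min_width=13, slack=6)
Line 2: ['compound', 'bus', 'draw'] (min_width=17, slack=2)
Line 3: ['were', 'moon', 'low', 'plane'] (min_width=19, slack=0)
Line 4: ['salty', 'algorithm'] (min_width=15, slack=4)
Line 5: ['oats', 'string', 'brick'] (min_width=17, slack=2)
Line 6: ['bed', 'any'] (min_width=7, slack=12)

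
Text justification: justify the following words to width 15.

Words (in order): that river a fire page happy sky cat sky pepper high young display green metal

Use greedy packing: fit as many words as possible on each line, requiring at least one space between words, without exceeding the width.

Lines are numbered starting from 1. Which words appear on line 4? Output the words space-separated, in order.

Answer: pepper high

Derivation:
Line 1: ['that', 'river', 'a'] (min_width=12, slack=3)
Line 2: ['fire', 'page', 'happy'] (min_width=15, slack=0)
Line 3: ['sky', 'cat', 'sky'] (min_width=11, slack=4)
Line 4: ['pepper', 'high'] (min_width=11, slack=4)
Line 5: ['young', 'display'] (min_width=13, slack=2)
Line 6: ['green', 'metal'] (min_width=11, slack=4)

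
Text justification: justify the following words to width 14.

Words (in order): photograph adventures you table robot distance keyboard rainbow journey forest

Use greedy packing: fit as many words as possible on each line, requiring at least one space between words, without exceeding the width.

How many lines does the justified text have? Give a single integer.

Line 1: ['photograph'] (min_width=10, slack=4)
Line 2: ['adventures', 'you'] (min_width=14, slack=0)
Line 3: ['table', 'robot'] (min_width=11, slack=3)
Line 4: ['distance'] (min_width=8, slack=6)
Line 5: ['keyboard'] (min_width=8, slack=6)
Line 6: ['rainbow'] (min_width=7, slack=7)
Line 7: ['journey', 'forest'] (min_width=14, slack=0)
Total lines: 7

Answer: 7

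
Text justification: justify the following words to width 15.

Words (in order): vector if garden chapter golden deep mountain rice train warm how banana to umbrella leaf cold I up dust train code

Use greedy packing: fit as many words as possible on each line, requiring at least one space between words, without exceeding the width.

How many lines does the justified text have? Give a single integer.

Line 1: ['vector', 'if'] (min_width=9, slack=6)
Line 2: ['garden', 'chapter'] (min_width=14, slack=1)
Line 3: ['golden', 'deep'] (min_width=11, slack=4)
Line 4: ['mountain', 'rice'] (min_width=13, slack=2)
Line 5: ['train', 'warm', 'how'] (min_width=14, slack=1)
Line 6: ['banana', 'to'] (min_width=9, slack=6)
Line 7: ['umbrella', 'leaf'] (min_width=13, slack=2)
Line 8: ['cold', 'I', 'up', 'dust'] (min_width=14, slack=1)
Line 9: ['train', 'code'] (min_width=10, slack=5)
Total lines: 9

Answer: 9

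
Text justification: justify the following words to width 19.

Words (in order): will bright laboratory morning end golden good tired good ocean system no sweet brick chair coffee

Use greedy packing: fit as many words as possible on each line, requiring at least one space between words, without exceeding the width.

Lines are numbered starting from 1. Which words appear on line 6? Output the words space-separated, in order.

Line 1: ['will', 'bright'] (min_width=11, slack=8)
Line 2: ['laboratory', 'morning'] (min_width=18, slack=1)
Line 3: ['end', 'golden', 'good'] (min_width=15, slack=4)
Line 4: ['tired', 'good', 'ocean'] (min_width=16, slack=3)
Line 5: ['system', 'no', 'sweet'] (min_width=15, slack=4)
Line 6: ['brick', 'chair', 'coffee'] (min_width=18, slack=1)

Answer: brick chair coffee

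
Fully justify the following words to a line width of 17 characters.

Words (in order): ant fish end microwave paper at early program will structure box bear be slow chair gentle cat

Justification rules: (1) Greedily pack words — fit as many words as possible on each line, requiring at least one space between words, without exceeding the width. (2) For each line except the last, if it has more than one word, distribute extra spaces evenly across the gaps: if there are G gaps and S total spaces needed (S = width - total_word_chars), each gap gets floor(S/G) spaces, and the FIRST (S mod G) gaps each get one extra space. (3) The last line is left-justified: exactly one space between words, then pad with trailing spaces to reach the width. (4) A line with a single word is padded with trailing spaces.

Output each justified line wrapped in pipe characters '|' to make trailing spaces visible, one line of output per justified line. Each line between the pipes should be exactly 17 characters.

Line 1: ['ant', 'fish', 'end'] (min_width=12, slack=5)
Line 2: ['microwave', 'paper'] (min_width=15, slack=2)
Line 3: ['at', 'early', 'program'] (min_width=16, slack=1)
Line 4: ['will', 'structure'] (min_width=14, slack=3)
Line 5: ['box', 'bear', 'be', 'slow'] (min_width=16, slack=1)
Line 6: ['chair', 'gentle', 'cat'] (min_width=16, slack=1)

Answer: |ant    fish   end|
|microwave   paper|
|at  early program|
|will    structure|
|box  bear be slow|
|chair gentle cat |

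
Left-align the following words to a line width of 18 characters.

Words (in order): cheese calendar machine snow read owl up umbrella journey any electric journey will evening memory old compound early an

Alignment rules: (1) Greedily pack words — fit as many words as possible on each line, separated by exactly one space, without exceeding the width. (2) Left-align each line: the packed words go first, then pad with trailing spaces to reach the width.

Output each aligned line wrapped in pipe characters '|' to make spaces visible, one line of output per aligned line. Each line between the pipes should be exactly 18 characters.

Line 1: ['cheese', 'calendar'] (min_width=15, slack=3)
Line 2: ['machine', 'snow', 'read'] (min_width=17, slack=1)
Line 3: ['owl', 'up', 'umbrella'] (min_width=15, slack=3)
Line 4: ['journey', 'any'] (min_width=11, slack=7)
Line 5: ['electric', 'journey'] (min_width=16, slack=2)
Line 6: ['will', 'evening'] (min_width=12, slack=6)
Line 7: ['memory', 'old'] (min_width=10, slack=8)
Line 8: ['compound', 'early', 'an'] (min_width=17, slack=1)

Answer: |cheese calendar   |
|machine snow read |
|owl up umbrella   |
|journey any       |
|electric journey  |
|will evening      |
|memory old        |
|compound early an |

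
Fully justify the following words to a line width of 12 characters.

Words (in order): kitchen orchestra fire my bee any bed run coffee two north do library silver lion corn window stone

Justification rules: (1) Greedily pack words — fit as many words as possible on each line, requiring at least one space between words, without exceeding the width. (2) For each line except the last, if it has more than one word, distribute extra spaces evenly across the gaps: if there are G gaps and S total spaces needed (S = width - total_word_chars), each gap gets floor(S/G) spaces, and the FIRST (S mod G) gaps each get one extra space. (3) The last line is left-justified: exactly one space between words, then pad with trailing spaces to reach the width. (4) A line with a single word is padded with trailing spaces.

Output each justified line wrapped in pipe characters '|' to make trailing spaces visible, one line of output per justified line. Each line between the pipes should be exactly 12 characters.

Answer: |kitchen     |
|orchestra   |
|fire  my bee|
|any  bed run|
|coffee   two|
|north     do|
|library     |
|silver  lion|
|corn  window|
|stone       |

Derivation:
Line 1: ['kitchen'] (min_width=7, slack=5)
Line 2: ['orchestra'] (min_width=9, slack=3)
Line 3: ['fire', 'my', 'bee'] (min_width=11, slack=1)
Line 4: ['any', 'bed', 'run'] (min_width=11, slack=1)
Line 5: ['coffee', 'two'] (min_width=10, slack=2)
Line 6: ['north', 'do'] (min_width=8, slack=4)
Line 7: ['library'] (min_width=7, slack=5)
Line 8: ['silver', 'lion'] (min_width=11, slack=1)
Line 9: ['corn', 'window'] (min_width=11, slack=1)
Line 10: ['stone'] (min_width=5, slack=7)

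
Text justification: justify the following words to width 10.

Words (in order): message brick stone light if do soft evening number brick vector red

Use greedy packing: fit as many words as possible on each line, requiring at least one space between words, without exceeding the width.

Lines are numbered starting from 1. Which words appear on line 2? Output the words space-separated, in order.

Line 1: ['message'] (min_width=7, slack=3)
Line 2: ['brick'] (min_width=5, slack=5)
Line 3: ['stone'] (min_width=5, slack=5)
Line 4: ['light', 'if'] (min_width=8, slack=2)
Line 5: ['do', 'soft'] (min_width=7, slack=3)
Line 6: ['evening'] (min_width=7, slack=3)
Line 7: ['number'] (min_width=6, slack=4)
Line 8: ['brick'] (min_width=5, slack=5)
Line 9: ['vector', 'red'] (min_width=10, slack=0)

Answer: brick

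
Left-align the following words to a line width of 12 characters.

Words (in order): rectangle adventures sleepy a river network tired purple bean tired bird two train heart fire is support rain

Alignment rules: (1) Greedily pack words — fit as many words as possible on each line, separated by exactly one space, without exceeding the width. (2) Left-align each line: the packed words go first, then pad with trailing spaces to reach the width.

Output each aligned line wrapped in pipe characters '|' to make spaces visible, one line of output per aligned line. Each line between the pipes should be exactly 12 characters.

Line 1: ['rectangle'] (min_width=9, slack=3)
Line 2: ['adventures'] (min_width=10, slack=2)
Line 3: ['sleepy', 'a'] (min_width=8, slack=4)
Line 4: ['river'] (min_width=5, slack=7)
Line 5: ['network'] (min_width=7, slack=5)
Line 6: ['tired', 'purple'] (min_width=12, slack=0)
Line 7: ['bean', 'tired'] (min_width=10, slack=2)
Line 8: ['bird', 'two'] (min_width=8, slack=4)
Line 9: ['train', 'heart'] (min_width=11, slack=1)
Line 10: ['fire', 'is'] (min_width=7, slack=5)
Line 11: ['support', 'rain'] (min_width=12, slack=0)

Answer: |rectangle   |
|adventures  |
|sleepy a    |
|river       |
|network     |
|tired purple|
|bean tired  |
|bird two    |
|train heart |
|fire is     |
|support rain|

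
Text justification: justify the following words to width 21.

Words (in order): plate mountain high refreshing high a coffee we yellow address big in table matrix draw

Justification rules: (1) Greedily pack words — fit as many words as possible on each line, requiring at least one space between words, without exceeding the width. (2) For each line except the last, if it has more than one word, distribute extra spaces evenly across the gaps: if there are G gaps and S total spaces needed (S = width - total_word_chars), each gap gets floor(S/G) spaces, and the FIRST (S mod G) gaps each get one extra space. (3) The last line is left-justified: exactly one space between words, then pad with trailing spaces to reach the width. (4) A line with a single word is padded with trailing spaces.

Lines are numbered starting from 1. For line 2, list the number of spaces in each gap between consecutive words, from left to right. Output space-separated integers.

Answer: 3 3

Derivation:
Line 1: ['plate', 'mountain', 'high'] (min_width=19, slack=2)
Line 2: ['refreshing', 'high', 'a'] (min_width=17, slack=4)
Line 3: ['coffee', 'we', 'yellow'] (min_width=16, slack=5)
Line 4: ['address', 'big', 'in', 'table'] (min_width=20, slack=1)
Line 5: ['matrix', 'draw'] (min_width=11, slack=10)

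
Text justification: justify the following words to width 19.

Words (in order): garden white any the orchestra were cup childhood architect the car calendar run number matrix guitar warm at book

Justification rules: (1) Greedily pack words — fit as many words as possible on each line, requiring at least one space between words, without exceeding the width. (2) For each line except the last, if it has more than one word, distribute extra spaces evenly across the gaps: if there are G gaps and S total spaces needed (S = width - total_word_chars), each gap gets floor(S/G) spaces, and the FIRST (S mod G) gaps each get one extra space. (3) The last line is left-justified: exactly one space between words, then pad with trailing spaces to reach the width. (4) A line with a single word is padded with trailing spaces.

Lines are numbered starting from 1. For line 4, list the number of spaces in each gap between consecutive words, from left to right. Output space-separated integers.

Line 1: ['garden', 'white', 'any'] (min_width=16, slack=3)
Line 2: ['the', 'orchestra', 'were'] (min_width=18, slack=1)
Line 3: ['cup', 'childhood'] (min_width=13, slack=6)
Line 4: ['architect', 'the', 'car'] (min_width=17, slack=2)
Line 5: ['calendar', 'run', 'number'] (min_width=19, slack=0)
Line 6: ['matrix', 'guitar', 'warm'] (min_width=18, slack=1)
Line 7: ['at', 'book'] (min_width=7, slack=12)

Answer: 2 2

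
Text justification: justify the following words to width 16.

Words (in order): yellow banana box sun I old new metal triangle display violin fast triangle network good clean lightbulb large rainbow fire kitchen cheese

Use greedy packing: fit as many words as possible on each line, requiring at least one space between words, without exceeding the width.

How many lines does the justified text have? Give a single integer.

Line 1: ['yellow', 'banana'] (min_width=13, slack=3)
Line 2: ['box', 'sun', 'I', 'old'] (min_width=13, slack=3)
Line 3: ['new', 'metal'] (min_width=9, slack=7)
Line 4: ['triangle', 'display'] (min_width=16, slack=0)
Line 5: ['violin', 'fast'] (min_width=11, slack=5)
Line 6: ['triangle', 'network'] (min_width=16, slack=0)
Line 7: ['good', 'clean'] (min_width=10, slack=6)
Line 8: ['lightbulb', 'large'] (min_width=15, slack=1)
Line 9: ['rainbow', 'fire'] (min_width=12, slack=4)
Line 10: ['kitchen', 'cheese'] (min_width=14, slack=2)
Total lines: 10

Answer: 10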